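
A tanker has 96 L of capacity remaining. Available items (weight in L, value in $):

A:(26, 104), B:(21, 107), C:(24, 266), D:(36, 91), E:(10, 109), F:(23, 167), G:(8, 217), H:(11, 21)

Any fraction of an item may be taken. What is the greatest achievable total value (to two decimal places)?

906.00

Sort by value per unit weight and fill in that order.
Ratios (sorted): G 27.12, C 11.08, E 10.90, F 7.26, B 5.10, A 4.00, D 2.53, H 1.91
take G (8 @ 217); take C (24 @ 266); take E (10 @ 109); take F (23 @ 167); take B (21 @ 107); take 10/26 of A → 40.00. Capacity used 96/96.
Total value = 906.00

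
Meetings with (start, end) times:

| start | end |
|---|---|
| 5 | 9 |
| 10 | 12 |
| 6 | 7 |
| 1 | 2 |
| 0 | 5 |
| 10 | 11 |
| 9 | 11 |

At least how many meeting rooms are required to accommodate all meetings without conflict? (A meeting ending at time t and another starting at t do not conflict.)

3

The answer is the maximum number of intervals overlapping at any instant.
starts: [0, 1, 5, 6, 9, 10, 10]
ends:   [2, 5, 7, 9, 11, 11, 12]
s0→1 s1→2 e2→1 e5→0 s5→1 s6→2 e7→1 e9→0 s9→1 s10→2 s10→3  — peak 3.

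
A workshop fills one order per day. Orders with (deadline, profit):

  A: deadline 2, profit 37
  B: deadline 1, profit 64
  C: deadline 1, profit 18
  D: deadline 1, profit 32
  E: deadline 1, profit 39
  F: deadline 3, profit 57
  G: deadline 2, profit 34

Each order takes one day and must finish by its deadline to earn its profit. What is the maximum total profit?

158

Take jobs in profit order; each goes to the latest open slot no later than its deadline.
Profit order: B=64 F=57 E=39 A=37 G=34 D=32 C=18
Assign: B→slot 1, F→slot 3, E skipped, A→slot 2, G skipped, D skipped, C skipped.
Slots: [1:B] [2:A] [3:F]
Profit = 64 + 37 + 57 = 158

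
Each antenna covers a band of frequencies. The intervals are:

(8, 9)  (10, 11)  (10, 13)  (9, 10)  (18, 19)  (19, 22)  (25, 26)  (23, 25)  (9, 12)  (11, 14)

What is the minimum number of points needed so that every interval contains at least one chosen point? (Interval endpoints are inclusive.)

4

Sorted: [8,9] [9,10] [10,11] [9,12] [10,13] [11,14] [18,19] [19,22] [23,25] [25,26]
{[8,9],[9,10]} hit by 9; {[10,11],[9,12],[10,13],[11,14]} hit by 11; {[18,19],[19,22]} hit by 19; {[23,25],[25,26]} hit by 25.
Points: 9, 11, 19, 25 (4 total).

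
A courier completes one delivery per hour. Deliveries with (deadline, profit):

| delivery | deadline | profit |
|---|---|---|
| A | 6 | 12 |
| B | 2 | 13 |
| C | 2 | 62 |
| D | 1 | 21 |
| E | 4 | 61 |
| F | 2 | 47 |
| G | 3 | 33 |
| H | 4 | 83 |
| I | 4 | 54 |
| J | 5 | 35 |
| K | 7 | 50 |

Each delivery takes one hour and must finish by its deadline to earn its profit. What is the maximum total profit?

357

Profit order: H=83 C=62 E=61 I=54 K=50 F=47 J=35 G=33 D=21 B=13 A=12
Assign: H→slot 4, C→slot 2, E→slot 3, I→slot 1, K→slot 7, F skipped, J→slot 5, G skipped, D skipped, B skipped, A→slot 6.
Slots: [1:I] [2:C] [3:E] [4:H] [5:J] [6:A] [7:K]
Profit = 54 + 62 + 61 + 83 + 35 + 12 + 50 = 357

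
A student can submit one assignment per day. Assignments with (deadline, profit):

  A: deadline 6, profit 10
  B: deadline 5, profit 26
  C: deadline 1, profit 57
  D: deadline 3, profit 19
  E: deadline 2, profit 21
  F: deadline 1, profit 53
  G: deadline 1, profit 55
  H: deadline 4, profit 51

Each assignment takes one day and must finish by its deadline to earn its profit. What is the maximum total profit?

184

Sort by profit descending; place each in the latest free slot ≤ its deadline.
Profit order: C=57 G=55 F=53 H=51 B=26 E=21 D=19 A=10
Assign: C→slot 1, G skipped, F skipped, H→slot 4, B→slot 5, E→slot 2, D→slot 3, A→slot 6.
Slots: [1:C] [2:E] [3:D] [4:H] [5:B] [6:A]
Profit = 57 + 21 + 19 + 51 + 26 + 10 = 184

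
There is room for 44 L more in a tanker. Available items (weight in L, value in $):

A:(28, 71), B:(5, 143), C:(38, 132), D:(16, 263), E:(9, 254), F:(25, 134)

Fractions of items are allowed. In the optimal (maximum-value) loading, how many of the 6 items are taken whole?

Sort by value per unit weight and fill in that order.
Order: B (143/5=28.60) > E (254/9=28.22) > D (263/16=16.44) > F (134/25=5.36) > C (132/38=3.47) > A (71/28=2.54)
Fill: take B (5 @ 143) → take E (9 @ 254) → take D (16 @ 263) → take 14/25 of F → 75.04; 44/44 used.
3 item(s) taken whole; one partial (take 14/25 of F).

3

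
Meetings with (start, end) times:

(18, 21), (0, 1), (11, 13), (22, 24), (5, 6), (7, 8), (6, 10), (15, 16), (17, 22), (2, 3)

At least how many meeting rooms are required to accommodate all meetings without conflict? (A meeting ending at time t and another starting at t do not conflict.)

Count concurrent intervals with a sweep; the peak is the room count.
starts: [0, 2, 5, 6, 7, 11, 15, 17, 18, 22]
ends:   [1, 3, 6, 8, 10, 13, 16, 21, 22, 24]
s0→1 e1→0 s2→1 e3→0 s5→1 e6→0 s6→1 s7→2  — peak 2.

2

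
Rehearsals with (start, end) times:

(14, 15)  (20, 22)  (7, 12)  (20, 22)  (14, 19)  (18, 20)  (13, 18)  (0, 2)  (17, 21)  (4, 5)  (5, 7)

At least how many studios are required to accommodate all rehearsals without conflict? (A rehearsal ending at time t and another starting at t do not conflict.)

3

starts: [0, 4, 5, 7, 13, 14, 14, 17, 18, 20, 20]
ends:   [2, 5, 7, 12, 15, 18, 19, 20, 21, 22, 22]
s0→1 e2→0 s4→1 e5→0 s5→1 e7→0 s7→1 e12→0 s13→1 s14→2 s14→3  — peak 3.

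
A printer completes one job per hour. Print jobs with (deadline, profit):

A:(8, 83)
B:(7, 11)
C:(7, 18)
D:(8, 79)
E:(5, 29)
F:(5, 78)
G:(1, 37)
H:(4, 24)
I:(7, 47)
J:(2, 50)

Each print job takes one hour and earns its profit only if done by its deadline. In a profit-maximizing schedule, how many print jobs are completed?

8

Sort by profit descending; place each in the latest free slot ≤ its deadline.
Profit order: A=83 D=79 F=78 J=50 I=47 G=37 E=29 H=24 C=18 B=11
Assign: A→slot 8, D→slot 7, F→slot 5, J→slot 2, I→slot 6, G→slot 1, E→slot 4, H→slot 3, C skipped, B skipped.
Slots: [1:G] [2:J] [3:H] [4:E] [5:F] [6:I] [7:D] [8:A]
8 of 10 scheduled.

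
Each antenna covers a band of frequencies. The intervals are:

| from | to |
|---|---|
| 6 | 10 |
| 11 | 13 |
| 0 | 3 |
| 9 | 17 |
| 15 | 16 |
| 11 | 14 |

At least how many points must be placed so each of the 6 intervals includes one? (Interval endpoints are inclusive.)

4

Sorted: [0,3] [6,10] [11,13] [11,14] [15,16] [9,17]
{[0,3]} hit by 3; {[6,10]} hit by 10; {[11,13],[11,14]} hit by 13; {[15,16],[9,17]} hit by 16.
Points: 3, 10, 13, 16 (4 total).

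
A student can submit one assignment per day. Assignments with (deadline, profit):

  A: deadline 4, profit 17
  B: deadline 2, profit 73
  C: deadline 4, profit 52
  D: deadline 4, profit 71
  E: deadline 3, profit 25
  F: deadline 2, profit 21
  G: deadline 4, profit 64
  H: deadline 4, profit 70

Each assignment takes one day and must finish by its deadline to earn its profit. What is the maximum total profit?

Sort by profit descending; place each in the latest free slot ≤ its deadline.
By profit: B(d2,73), D(d4,71), H(d4,70), G(d4,64), C(d4,52), E(d3,25), F(d2,21), A(d4,17)
B→slot 2; D→slot 4; H→slot 3; G→slot 1; C skipped; E skipped; F skipped; A skipped.
Profit = 64 + 73 + 70 + 71 = 278

278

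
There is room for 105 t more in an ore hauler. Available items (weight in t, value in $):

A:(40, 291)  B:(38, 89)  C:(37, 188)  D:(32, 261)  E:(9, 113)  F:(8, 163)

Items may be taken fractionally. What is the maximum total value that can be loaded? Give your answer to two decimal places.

Sort by value per unit weight and fill in that order.
Order: F (163/8=20.38) > E (113/9=12.56) > D (261/32=8.16) > A (291/40=7.28) > C (188/37=5.08) > B (89/38=2.34)
Fill: take F (8 @ 163) → take E (9 @ 113) → take D (32 @ 261) → take A (40 @ 291) → take 16/37 of C → 81.30; 105/105 used.
Total value = 909.30

909.30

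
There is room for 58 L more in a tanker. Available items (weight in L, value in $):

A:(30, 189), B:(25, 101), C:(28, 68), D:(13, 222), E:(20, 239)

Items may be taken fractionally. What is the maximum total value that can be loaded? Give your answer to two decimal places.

618.50

Greedy by value/weight ratio, highest first.
Ratios (sorted): D 17.08, E 11.95, A 6.30, B 4.04, C 2.43
take D (13 @ 222); take E (20 @ 239); take 25/30 of A → 157.50. Capacity used 58/58.
Total value = 618.50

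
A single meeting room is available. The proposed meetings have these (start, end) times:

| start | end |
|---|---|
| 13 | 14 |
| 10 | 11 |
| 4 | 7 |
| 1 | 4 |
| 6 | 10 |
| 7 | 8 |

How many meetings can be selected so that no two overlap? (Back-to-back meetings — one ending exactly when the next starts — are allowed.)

Sorted by end: (1,4)  (4,7)  (7,8)  (6,10)  (10,11)  (13,14)
take (1,4); take (4,7); take (7,8); take (10,11); take (13,14).
Selected 5 meetings.

5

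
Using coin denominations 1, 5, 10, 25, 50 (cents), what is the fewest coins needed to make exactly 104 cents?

104 − 2×50→4 − 4×1→0
Total coins = 2 + 4 = 6

6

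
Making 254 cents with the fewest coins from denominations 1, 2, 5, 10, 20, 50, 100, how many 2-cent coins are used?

Greedy: take as many of the largest coin as possible, then repeat with the remainder.
254 = 2×100 + 1×50 + 2×2
Count of 2: 2

2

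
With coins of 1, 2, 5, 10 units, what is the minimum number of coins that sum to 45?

5

Greedy: take as many of the largest coin as possible, then repeat with the remainder.
45 − 4×10→5 − 1×5→0
Total coins = 4 + 1 = 5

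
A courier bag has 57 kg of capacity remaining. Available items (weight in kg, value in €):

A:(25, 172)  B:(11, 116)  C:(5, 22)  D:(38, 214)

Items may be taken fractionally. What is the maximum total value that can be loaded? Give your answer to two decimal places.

Order: B (116/11=10.55) > A (172/25=6.88) > D (214/38=5.63) > C (22/5=4.40)
Fill: take B (11 @ 116) → take A (25 @ 172) → take 21/38 of D → 118.26; 57/57 used.
Total value = 406.26

406.26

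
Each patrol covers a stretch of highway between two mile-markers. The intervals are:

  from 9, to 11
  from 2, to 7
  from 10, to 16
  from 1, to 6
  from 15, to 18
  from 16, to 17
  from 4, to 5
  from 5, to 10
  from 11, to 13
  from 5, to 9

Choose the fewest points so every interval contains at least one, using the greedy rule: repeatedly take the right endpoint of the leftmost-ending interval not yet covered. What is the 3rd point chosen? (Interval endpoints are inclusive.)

Process intervals by earliest right end; each time one isn't hit yet, stab at its right endpoint.
Sorted: [4,5] [1,6] [2,7] [5,9] [5,10] [9,11] [11,13] [10,16] [16,17] [15,18]
{[4,5],[1,6],[2,7],[5,9],[5,10]} hit by 5; {[9,11],[11,13],[10,16]} hit by 11; {[16,17],[15,18]} hit by 17.
Points: 5, 11, 17 (3 total).

17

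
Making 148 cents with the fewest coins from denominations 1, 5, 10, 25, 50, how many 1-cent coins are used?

Use the largest denomination that fits, subtract, and repeat.
148 − 2×50→48 − 1×25→23 − 2×10→3 − 3×1→0
Count of 1: 3

3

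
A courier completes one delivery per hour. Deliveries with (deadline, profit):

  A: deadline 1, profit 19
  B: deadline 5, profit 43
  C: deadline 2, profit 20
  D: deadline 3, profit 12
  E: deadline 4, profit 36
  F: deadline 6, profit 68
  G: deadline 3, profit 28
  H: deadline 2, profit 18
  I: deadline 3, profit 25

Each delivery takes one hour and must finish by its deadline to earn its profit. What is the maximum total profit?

220

Profit order: F=68 B=43 E=36 G=28 I=25 C=20 A=19 H=18 D=12
Assign: F→slot 6, B→slot 5, E→slot 4, G→slot 3, I→slot 2, C→slot 1, A skipped, H skipped, D skipped.
Slots: [1:C] [2:I] [3:G] [4:E] [5:B] [6:F]
Profit = 20 + 25 + 28 + 36 + 43 + 68 = 220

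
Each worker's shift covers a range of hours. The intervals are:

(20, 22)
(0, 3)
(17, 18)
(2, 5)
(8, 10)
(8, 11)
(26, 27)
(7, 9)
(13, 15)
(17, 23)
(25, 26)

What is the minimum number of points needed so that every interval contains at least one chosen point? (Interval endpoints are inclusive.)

6

Sort by right endpoint; whenever an interval is uncovered, place a point at its right end.
Sorted: [0,3] [2,5] [7,9] [8,10] [8,11] [13,15] [17,18] [20,22] [17,23] [25,26] [26,27]
{[0,3],[2,5]} hit by 3; {[7,9],[8,10],[8,11]} hit by 9; {[13,15]} hit by 15; {[17,18]} hit by 18; {[20,22],[17,23]} hit by 22; {[25,26],[26,27]} hit by 26.
Points: 3, 9, 15, 18, 22, 26 (6 total).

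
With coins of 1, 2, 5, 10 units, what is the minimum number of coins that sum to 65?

Greedy: take as many of the largest coin as possible, then repeat with the remainder.
65 − 6×10→5 − 1×5→0
Total coins = 6 + 1 = 7

7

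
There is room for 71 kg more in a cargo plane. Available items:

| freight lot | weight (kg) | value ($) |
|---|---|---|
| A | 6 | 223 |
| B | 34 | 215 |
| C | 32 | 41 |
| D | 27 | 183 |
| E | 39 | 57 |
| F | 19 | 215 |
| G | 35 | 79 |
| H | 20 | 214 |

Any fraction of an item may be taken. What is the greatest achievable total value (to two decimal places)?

Greedy by value/weight ratio, highest first.
Ratios (sorted): A 37.17, F 11.32, H 10.70, D 6.78, B 6.32, G 2.26, E 1.46, C 1.28
take A (6 @ 223); take F (19 @ 215); take H (20 @ 214); take 26/27 of D → 176.22. Capacity used 71/71.
Total value = 828.22

828.22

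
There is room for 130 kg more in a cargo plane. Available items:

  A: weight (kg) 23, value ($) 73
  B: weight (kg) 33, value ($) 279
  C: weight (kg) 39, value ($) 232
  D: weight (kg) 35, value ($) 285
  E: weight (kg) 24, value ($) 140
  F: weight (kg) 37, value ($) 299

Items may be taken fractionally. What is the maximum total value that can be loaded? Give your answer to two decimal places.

Sort by value per unit weight and fill in that order.
Order: B (279/33=8.45) > D (285/35=8.14) > F (299/37=8.08) > C (232/39=5.95) > E (140/24=5.83) > A (73/23=3.17)
Fill: take B (33 @ 279) → take D (35 @ 285) → take F (37 @ 299) → take 25/39 of C → 148.72; 130/130 used.
Total value = 1011.72

1011.72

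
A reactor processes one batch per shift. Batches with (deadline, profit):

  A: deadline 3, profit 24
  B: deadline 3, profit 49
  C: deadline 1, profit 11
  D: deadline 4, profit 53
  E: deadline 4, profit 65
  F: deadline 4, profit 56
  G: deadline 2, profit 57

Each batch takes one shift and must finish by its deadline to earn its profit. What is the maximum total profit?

231

Sort by profit descending; place each in the latest free slot ≤ its deadline.
By profit: E(d4,65), G(d2,57), F(d4,56), D(d4,53), B(d3,49), A(d3,24), C(d1,11)
E→slot 4; G→slot 2; F→slot 3; D→slot 1; B skipped; A skipped; C skipped.
Profit = 53 + 57 + 56 + 65 = 231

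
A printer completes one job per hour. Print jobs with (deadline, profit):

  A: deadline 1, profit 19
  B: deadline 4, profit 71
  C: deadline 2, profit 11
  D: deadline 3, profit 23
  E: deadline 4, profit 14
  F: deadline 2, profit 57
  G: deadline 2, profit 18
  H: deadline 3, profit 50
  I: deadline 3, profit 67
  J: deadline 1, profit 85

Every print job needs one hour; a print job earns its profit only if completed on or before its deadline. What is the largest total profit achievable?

By profit: J(d1,85), B(d4,71), I(d3,67), F(d2,57), H(d3,50), D(d3,23), A(d1,19), G(d2,18), E(d4,14), C(d2,11)
J→slot 1; B→slot 4; I→slot 3; F→slot 2; H skipped; D skipped; A skipped; G skipped; E skipped; C skipped.
Profit = 85 + 57 + 67 + 71 = 280

280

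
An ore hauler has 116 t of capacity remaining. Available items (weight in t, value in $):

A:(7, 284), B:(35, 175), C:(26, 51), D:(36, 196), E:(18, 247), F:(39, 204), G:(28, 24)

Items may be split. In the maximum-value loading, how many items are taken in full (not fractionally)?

Sort by value per unit weight and fill in that order.
Ratios (sorted): A 40.57, E 13.72, D 5.44, F 5.23, B 5.00, C 1.96, G 0.86
take A (7 @ 284); take E (18 @ 247); take D (36 @ 196); take F (39 @ 204); take 16/35 of B → 80.00. Capacity used 116/116.
4 item(s) taken whole; one partial (take 16/35 of B).

4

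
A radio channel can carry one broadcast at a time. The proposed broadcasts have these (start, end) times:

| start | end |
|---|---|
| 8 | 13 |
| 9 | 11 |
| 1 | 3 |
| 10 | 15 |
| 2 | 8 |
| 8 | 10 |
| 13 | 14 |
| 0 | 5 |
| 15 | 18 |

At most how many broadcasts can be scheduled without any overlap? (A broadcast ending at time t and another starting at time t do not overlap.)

Order by finish time; keep every interval that doesn't clash with the previous kept one.
Sorted by end: (1,3)  (0,5)  (2,8)  (8,10)  (9,11)  (8,13)  (13,14)  (10,15)  (15,18)
take (1,3); skip (2,8); take (8,10); take (13,14); skip (10,15); take (15,18).
Selected 4 broadcasts.

4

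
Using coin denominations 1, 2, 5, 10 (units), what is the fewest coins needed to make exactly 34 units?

5

Greedy: take as many of the largest coin as possible, then repeat with the remainder.
34 = 3×10 + 2×2
Total coins = 3 + 2 = 5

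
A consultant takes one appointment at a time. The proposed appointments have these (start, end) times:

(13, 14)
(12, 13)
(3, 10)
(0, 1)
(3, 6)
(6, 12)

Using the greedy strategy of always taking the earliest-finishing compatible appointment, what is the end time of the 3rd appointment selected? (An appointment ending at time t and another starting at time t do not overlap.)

Order by finish time; keep every interval that doesn't clash with the previous kept one.
By end time: (0,1), (3,6), (3,10), (6,12), (12,13), (13,14).
Pick (0,1); next start ≥ 1 → (3,6); next start ≥ 6 → (6,12); next start ≥ 12 → (12,13); next start ≥ 13 → (13,14).
Selected: (0,1) (3,6) (6,12) (12,13) (13,14)

12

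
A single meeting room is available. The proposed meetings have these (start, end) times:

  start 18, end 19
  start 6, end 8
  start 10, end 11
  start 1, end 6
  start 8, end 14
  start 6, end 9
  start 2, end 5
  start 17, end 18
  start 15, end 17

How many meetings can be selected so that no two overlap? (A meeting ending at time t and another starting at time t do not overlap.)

6

Sort by end time and greedily take each interval whose start is ≥ the last chosen end.
Sorted by end: (2,5)  (1,6)  (6,8)  (6,9)  (10,11)  (8,14)  (15,17)  (17,18)  (18,19)
take (2,5); take (6,8); take (10,11); take (15,17); take (17,18); take (18,19).
Selected 6 meetings.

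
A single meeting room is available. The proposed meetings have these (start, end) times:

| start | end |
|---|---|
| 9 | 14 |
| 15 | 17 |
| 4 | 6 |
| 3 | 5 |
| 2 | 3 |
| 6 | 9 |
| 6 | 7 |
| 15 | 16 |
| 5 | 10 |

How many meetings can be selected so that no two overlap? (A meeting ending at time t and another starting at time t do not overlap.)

5

Sort by end time and greedily take each interval whose start is ≥ the last chosen end.
By end time: (2,3), (3,5), (4,6), (6,7), (6,9), (5,10), (9,14), (15,16), (15,17).
Pick (2,3); next start ≥ 3 → (3,5); next start ≥ 5 → (6,7); next start ≥ 7 → (9,14); next start ≥ 14 → (15,16).
Selected 5 meetings.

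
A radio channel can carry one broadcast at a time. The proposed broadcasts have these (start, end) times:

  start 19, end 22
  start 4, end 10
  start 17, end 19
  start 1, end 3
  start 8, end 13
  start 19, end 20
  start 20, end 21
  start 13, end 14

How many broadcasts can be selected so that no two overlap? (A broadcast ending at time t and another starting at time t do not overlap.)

By end time: (1,3), (4,10), (8,13), (13,14), (17,19), (19,20), (20,21), (19,22).
Pick (1,3); next start ≥ 3 → (4,10); next start ≥ 10 → (13,14); next start ≥ 14 → (17,19); next start ≥ 19 → (19,20); next start ≥ 20 → (20,21).
Selected 6 broadcasts.

6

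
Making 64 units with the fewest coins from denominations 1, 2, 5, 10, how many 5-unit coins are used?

0

64 = 6×10 + 2×2
Count of 5: 0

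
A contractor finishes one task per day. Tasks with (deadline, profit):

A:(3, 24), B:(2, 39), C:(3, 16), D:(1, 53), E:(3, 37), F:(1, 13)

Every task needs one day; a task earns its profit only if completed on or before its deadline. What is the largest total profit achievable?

Take jobs in profit order; each goes to the latest open slot no later than its deadline.
By profit: D(d1,53), B(d2,39), E(d3,37), A(d3,24), C(d3,16), F(d1,13)
D→slot 1; B→slot 2; E→slot 3; A skipped; C skipped; F skipped.
Profit = 53 + 39 + 37 = 129

129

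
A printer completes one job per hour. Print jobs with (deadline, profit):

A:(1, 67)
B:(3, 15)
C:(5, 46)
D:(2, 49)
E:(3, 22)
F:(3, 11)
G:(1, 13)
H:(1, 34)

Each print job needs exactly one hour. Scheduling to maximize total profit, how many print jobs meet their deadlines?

4

By profit: A(d1,67), D(d2,49), C(d5,46), H(d1,34), E(d3,22), B(d3,15), G(d1,13), F(d3,11)
A→slot 1; D→slot 2; C→slot 5; H skipped; E→slot 3; B skipped; G skipped; F skipped.
4 of 8 scheduled.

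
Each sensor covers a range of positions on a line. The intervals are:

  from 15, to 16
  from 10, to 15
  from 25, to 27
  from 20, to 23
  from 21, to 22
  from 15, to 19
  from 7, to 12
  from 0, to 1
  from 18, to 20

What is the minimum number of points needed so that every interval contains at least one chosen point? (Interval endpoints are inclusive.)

Sorted: [0,1] [7,12] [10,15] [15,16] [15,19] [18,20] [21,22] [20,23] [25,27]
{[0,1]} hit by 1; {[7,12],[10,15]} hit by 12; {[15,16],[15,19]} hit by 16; {[18,20]} hit by 20; {[21,22],[20,23]} hit by 22; {[25,27]} hit by 27.
Points: 1, 12, 16, 20, 22, 27 (6 total).

6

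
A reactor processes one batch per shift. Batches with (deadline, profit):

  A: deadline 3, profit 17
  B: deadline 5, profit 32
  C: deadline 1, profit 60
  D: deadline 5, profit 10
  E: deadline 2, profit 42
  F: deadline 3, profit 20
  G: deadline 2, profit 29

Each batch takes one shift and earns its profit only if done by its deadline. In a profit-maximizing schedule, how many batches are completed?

5

Take jobs in profit order; each goes to the latest open slot no later than its deadline.
By profit: C(d1,60), E(d2,42), B(d5,32), G(d2,29), F(d3,20), A(d3,17), D(d5,10)
C→slot 1; E→slot 2; B→slot 5; G skipped; F→slot 3; A skipped; D→slot 4.
5 of 7 scheduled.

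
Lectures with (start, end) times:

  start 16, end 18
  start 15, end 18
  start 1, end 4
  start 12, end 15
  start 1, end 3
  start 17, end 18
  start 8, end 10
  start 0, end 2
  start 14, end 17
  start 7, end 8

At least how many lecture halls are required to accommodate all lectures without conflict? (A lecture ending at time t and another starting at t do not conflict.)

3

The answer is the maximum number of intervals overlapping at any instant.
starts: [0, 1, 1, 7, 8, 12, 14, 15, 16, 17]
ends:   [2, 3, 4, 8, 10, 15, 17, 18, 18, 18]
s0→1 s1→2 s1→3  — peak 3.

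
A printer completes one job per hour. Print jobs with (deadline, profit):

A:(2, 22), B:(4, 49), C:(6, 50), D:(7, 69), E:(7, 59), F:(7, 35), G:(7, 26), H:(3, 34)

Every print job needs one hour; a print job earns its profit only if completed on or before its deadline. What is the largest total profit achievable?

322

Profit order: D=69 E=59 C=50 B=49 F=35 H=34 G=26 A=22
Assign: D→slot 7, E→slot 6, C→slot 5, B→slot 4, F→slot 3, H→slot 2, G→slot 1, A skipped.
Slots: [1:G] [2:H] [3:F] [4:B] [5:C] [6:E] [7:D]
Profit = 26 + 34 + 35 + 49 + 50 + 59 + 69 = 322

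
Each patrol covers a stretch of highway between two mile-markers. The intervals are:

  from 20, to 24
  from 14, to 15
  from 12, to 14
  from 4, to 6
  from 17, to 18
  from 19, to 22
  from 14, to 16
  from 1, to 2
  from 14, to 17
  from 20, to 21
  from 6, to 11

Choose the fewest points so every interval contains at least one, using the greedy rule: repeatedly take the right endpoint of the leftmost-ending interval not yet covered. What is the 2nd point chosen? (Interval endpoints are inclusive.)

Sort by right endpoint; whenever an interval is uncovered, place a point at its right end.
Sorted: [1,2] [4,6] [6,11] [12,14] [14,15] [14,16] [14,17] [17,18] [20,21] [19,22] [20,24]
{[1,2]} hit by 2; {[4,6],[6,11]} hit by 6; {[12,14],[14,15],[14,16],[14,17]} hit by 14; {[17,18]} hit by 18; {[20,21],[19,22],[20,24]} hit by 21.
Points: 2, 6, 14, 18, 21 (5 total).

6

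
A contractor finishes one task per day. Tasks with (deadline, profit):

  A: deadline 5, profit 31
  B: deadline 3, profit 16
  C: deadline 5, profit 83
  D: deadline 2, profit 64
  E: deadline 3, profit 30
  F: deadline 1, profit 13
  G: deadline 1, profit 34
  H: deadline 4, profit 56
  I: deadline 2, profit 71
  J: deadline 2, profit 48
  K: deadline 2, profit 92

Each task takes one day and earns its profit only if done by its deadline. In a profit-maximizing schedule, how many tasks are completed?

Sort by profit descending; place each in the latest free slot ≤ its deadline.
Profit order: K=92 C=83 I=71 D=64 H=56 J=48 G=34 A=31 E=30 B=16 F=13
Assign: K→slot 2, C→slot 5, I→slot 1, D skipped, H→slot 4, J skipped, G skipped, A→slot 3, E skipped, B skipped, F skipped.
Slots: [1:I] [2:K] [3:A] [4:H] [5:C]
5 of 11 scheduled.

5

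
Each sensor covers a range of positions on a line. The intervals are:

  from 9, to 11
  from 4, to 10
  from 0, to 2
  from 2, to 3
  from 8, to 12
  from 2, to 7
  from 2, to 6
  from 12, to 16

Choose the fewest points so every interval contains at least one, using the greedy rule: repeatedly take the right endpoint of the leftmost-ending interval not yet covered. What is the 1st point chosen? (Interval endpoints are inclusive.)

2

By right end: [0,2]  [2,3]  [2,6]  [2,7]  [4,10]  [9,11]  [8,12]  [12,16]
[0,2] uncovered → point at 2; [4,10] uncovered → point at 10; [12,16] uncovered → point at 16.
Points: 2, 10, 16 (3 total).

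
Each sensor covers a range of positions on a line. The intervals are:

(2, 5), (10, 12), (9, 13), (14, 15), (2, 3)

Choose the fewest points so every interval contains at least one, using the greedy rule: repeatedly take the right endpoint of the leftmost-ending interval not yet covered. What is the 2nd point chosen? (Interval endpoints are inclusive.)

12

Sort by right endpoint; whenever an interval is uncovered, place a point at its right end.
Sorted: [2,3] [2,5] [10,12] [9,13] [14,15]
{[2,3],[2,5]} hit by 3; {[10,12],[9,13]} hit by 12; {[14,15]} hit by 15.
Points: 3, 12, 15 (3 total).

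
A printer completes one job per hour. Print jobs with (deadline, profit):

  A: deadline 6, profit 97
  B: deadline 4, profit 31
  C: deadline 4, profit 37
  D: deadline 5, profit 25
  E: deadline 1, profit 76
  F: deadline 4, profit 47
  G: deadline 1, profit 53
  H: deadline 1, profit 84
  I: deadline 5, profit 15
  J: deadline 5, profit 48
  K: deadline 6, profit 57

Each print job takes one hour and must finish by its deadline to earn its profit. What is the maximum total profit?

Take jobs in profit order; each goes to the latest open slot no later than its deadline.
By profit: A(d6,97), H(d1,84), E(d1,76), K(d6,57), G(d1,53), J(d5,48), F(d4,47), C(d4,37), B(d4,31), D(d5,25), I(d5,15)
A→slot 6; H→slot 1; E skipped; K→slot 5; G skipped; J→slot 4; F→slot 3; C→slot 2; B skipped; D skipped; I skipped.
Profit = 84 + 37 + 47 + 48 + 57 + 97 = 370

370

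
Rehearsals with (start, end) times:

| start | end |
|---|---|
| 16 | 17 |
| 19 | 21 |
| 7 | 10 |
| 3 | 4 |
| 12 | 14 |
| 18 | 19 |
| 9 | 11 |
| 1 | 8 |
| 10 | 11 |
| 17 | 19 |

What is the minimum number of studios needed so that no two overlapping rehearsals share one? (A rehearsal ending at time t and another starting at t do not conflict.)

Count concurrent intervals with a sweep; the peak is the room count.
starts: [1, 3, 7, 9, 10, 12, 16, 17, 18, 19]
ends:   [4, 8, 10, 11, 11, 14, 17, 19, 19, 21]
s1→1 s3→2  — peak 2.

2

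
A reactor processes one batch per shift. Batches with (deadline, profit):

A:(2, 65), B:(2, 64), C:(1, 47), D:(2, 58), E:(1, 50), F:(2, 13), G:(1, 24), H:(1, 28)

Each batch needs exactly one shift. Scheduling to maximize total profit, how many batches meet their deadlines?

2

Profit order: A=65 B=64 D=58 E=50 C=47 H=28 G=24 F=13
Assign: A→slot 2, B→slot 1, D skipped, E skipped, C skipped, H skipped, G skipped, F skipped.
Slots: [1:B] [2:A]
2 of 8 scheduled.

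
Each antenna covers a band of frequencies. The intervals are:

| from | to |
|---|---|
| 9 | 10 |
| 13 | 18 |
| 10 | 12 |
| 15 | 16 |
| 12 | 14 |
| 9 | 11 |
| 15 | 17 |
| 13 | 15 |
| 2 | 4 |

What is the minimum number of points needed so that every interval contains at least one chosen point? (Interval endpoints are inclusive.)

Process intervals by earliest right end; each time one isn't hit yet, stab at its right endpoint.
By right end: [2,4]  [9,10]  [9,11]  [10,12]  [12,14]  [13,15]  [15,16]  [15,17]  [13,18]
[2,4] uncovered → point at 4; [9,10] uncovered → point at 10; [12,14] uncovered → point at 14; [15,16] uncovered → point at 16.
Points: 4, 10, 14, 16 (4 total).

4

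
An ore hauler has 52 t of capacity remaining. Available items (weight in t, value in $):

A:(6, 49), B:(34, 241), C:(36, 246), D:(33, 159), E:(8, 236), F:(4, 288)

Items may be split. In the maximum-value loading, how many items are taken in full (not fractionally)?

4

Greedy by value/weight ratio, highest first.
Ratios (sorted): F 72.00, E 29.50, A 8.17, B 7.09, C 6.83, D 4.82
take F (4 @ 288); take E (8 @ 236); take A (6 @ 49); take B (34 @ 241). Capacity used 52/52.
4 item(s) taken whole.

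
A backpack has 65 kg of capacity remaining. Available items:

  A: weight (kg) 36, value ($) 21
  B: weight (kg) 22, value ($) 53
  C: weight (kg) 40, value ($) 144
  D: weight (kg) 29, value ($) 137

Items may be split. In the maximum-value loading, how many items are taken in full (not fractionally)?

1

Ratios (sorted): D 4.72, C 3.60, B 2.41, A 0.58
take D (29 @ 137); take 36/40 of C → 129.60. Capacity used 65/65.
1 item(s) taken whole; one partial (take 36/40 of C).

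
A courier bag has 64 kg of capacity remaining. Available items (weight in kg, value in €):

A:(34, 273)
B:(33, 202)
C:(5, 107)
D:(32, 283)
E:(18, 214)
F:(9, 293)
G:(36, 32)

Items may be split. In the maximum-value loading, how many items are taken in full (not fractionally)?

4

Sort by value per unit weight and fill in that order.
Ratios (sorted): F 32.56, C 21.40, E 11.89, D 8.84, A 8.03, B 6.12, G 0.89
take F (9 @ 293); take C (5 @ 107); take E (18 @ 214); take D (32 @ 283). Capacity used 64/64.
4 item(s) taken whole.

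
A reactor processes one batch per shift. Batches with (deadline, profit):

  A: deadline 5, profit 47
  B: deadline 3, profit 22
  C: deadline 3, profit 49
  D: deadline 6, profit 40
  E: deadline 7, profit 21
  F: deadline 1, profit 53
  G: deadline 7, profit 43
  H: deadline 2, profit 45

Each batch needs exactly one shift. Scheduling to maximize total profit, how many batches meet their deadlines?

7

By profit: F(d1,53), C(d3,49), A(d5,47), H(d2,45), G(d7,43), D(d6,40), B(d3,22), E(d7,21)
F→slot 1; C→slot 3; A→slot 5; H→slot 2; G→slot 7; D→slot 6; B skipped; E→slot 4.
7 of 8 scheduled.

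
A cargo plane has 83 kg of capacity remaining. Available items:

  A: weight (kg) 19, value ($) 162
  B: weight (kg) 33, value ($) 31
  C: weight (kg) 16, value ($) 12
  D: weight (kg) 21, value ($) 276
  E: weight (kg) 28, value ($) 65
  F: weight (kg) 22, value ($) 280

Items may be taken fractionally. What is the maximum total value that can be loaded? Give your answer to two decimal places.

Ratios (sorted): D 13.14, F 12.73, A 8.53, E 2.32, B 0.94, C 0.75
take D (21 @ 276); take F (22 @ 280); take A (19 @ 162); take 21/28 of E → 48.75. Capacity used 83/83.
Total value = 766.75

766.75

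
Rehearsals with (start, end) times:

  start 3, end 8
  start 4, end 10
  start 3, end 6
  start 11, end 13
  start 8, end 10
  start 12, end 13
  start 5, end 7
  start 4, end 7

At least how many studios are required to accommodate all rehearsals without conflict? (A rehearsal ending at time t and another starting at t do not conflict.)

5

Count concurrent intervals with a sweep; the peak is the room count.
starts: [3, 3, 4, 4, 5, 8, 11, 12]
ends:   [6, 7, 7, 8, 10, 10, 13, 13]
s3→1 s3→2 s4→3 s4→4 s5→5  — peak 5.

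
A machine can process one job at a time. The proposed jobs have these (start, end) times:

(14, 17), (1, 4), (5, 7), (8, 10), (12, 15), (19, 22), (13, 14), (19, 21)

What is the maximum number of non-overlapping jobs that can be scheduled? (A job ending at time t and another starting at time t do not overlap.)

Greedy by earliest finish: after sorting by end time, pick each interval compatible with the last pick.
By end time: (1,4), (5,7), (8,10), (13,14), (12,15), (14,17), (19,21), (19,22).
Pick (1,4); next start ≥ 4 → (5,7); next start ≥ 7 → (8,10); next start ≥ 10 → (13,14); next start ≥ 14 → (14,17); next start ≥ 17 → (19,21).
Selected 6 jobs.

6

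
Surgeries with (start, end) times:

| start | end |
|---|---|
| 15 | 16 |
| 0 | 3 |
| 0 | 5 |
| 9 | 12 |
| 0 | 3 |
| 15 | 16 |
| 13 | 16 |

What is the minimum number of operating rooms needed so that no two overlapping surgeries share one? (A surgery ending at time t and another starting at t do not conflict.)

Count concurrent intervals with a sweep; the peak is the room count.
starts: [0, 0, 0, 9, 13, 15, 15]
ends:   [3, 3, 5, 12, 16, 16, 16]
s0→1 s0→2 s0→3  — peak 3.

3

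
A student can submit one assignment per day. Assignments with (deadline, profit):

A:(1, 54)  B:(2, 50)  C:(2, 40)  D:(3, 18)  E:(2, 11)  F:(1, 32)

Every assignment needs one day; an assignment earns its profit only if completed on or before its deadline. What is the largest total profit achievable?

Profit order: A=54 B=50 C=40 F=32 D=18 E=11
Assign: A→slot 1, B→slot 2, C skipped, F skipped, D→slot 3, E skipped.
Slots: [1:A] [2:B] [3:D]
Profit = 54 + 50 + 18 = 122

122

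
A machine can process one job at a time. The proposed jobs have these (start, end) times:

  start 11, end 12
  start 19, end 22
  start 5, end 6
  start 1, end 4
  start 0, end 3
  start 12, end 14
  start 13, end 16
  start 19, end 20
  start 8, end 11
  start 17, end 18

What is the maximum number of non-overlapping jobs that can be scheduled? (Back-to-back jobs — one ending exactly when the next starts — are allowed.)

Sorted by end: (0,3)  (1,4)  (5,6)  (8,11)  (11,12)  (12,14)  (13,16)  (17,18)  (19,20)  (19,22)
take (0,3); skip (1,4); take (5,6); take (8,11); take (11,12); take (12,14); skip (13,16); take (17,18); take (19,20).
Selected 7 jobs.

7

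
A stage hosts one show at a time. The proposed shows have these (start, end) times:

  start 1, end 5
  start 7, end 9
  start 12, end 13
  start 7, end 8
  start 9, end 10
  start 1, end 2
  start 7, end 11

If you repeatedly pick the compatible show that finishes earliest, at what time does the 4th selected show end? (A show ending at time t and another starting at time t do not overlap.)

13

Order by finish time; keep every interval that doesn't clash with the previous kept one.
Sorted by end: (1,2)  (1,5)  (7,8)  (7,9)  (9,10)  (7,11)  (12,13)
take (1,2); skip (1,5); take (7,8); take (9,10); take (12,13).
Selected: (1,2) (7,8) (9,10) (12,13)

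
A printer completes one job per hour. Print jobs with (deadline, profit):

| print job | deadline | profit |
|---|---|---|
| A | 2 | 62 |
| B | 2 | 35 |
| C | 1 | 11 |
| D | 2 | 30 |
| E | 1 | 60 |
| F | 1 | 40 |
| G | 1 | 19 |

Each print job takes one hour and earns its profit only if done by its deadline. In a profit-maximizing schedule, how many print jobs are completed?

Take jobs in profit order; each goes to the latest open slot no later than its deadline.
By profit: A(d2,62), E(d1,60), F(d1,40), B(d2,35), D(d2,30), G(d1,19), C(d1,11)
A→slot 2; E→slot 1; F skipped; B skipped; D skipped; G skipped; C skipped.
2 of 7 scheduled.

2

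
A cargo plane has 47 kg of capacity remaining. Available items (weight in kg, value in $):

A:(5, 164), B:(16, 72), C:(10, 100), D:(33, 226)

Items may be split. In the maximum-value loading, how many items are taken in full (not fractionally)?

Sort by value per unit weight and fill in that order.
Order: A (164/5=32.80) > C (100/10=10.00) > D (226/33=6.85) > B (72/16=4.50)
Fill: take A (5 @ 164) → take C (10 @ 100) → take 32/33 of D → 219.15; 47/47 used.
2 item(s) taken whole; one partial (take 32/33 of D).

2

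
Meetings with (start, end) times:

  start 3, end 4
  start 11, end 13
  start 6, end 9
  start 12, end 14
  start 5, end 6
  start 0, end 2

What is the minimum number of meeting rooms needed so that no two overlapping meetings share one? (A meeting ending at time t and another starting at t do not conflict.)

Count concurrent intervals with a sweep; the peak is the room count.
starts: [0, 3, 5, 6, 11, 12]
ends:   [2, 4, 6, 9, 13, 14]
s0→1 e2→0 s3→1 e4→0 s5→1 e6→0 s6→1 e9→0 s11→1 s12→2  — peak 2.

2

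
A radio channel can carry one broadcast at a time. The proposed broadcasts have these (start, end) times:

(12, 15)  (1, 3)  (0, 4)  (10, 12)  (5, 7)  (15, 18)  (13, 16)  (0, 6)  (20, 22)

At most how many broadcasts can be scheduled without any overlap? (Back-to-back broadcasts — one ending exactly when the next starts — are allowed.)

6

Greedy by earliest finish: after sorting by end time, pick each interval compatible with the last pick.
Sorted by end: (1,3)  (0,4)  (0,6)  (5,7)  (10,12)  (12,15)  (13,16)  (15,18)  (20,22)
take (1,3); take (5,7); take (10,12); take (12,15); skip (13,16); take (15,18); take (20,22).
Selected 6 broadcasts.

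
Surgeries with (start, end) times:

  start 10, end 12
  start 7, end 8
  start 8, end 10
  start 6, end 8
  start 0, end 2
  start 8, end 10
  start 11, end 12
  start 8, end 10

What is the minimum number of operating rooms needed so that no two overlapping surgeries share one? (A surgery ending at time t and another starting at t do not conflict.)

Events (time:±→running): 0:+→1 2:-→0 6:+→1 7:+→2 8:-→1 8:-→0 8:+→1 8:+→2 8:+→3 … peak 3.

3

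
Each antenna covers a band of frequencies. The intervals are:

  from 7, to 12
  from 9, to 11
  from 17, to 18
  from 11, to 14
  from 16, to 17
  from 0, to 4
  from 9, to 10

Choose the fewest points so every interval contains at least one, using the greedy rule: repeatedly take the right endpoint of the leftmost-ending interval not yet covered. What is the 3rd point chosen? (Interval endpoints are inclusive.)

14

By right end: [0,4]  [9,10]  [9,11]  [7,12]  [11,14]  [16,17]  [17,18]
[0,4] uncovered → point at 4; [9,10] uncovered → point at 10; [11,14] uncovered → point at 14; [16,17] uncovered → point at 17.
Points: 4, 10, 14, 17 (4 total).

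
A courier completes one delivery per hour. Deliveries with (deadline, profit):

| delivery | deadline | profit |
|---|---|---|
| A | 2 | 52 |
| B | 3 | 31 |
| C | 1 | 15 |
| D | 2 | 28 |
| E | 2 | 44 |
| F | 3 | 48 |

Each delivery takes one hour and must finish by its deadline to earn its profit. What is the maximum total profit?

Sort by profit descending; place each in the latest free slot ≤ its deadline.
By profit: A(d2,52), F(d3,48), E(d2,44), B(d3,31), D(d2,28), C(d1,15)
A→slot 2; F→slot 3; E→slot 1; B skipped; D skipped; C skipped.
Profit = 44 + 52 + 48 = 144

144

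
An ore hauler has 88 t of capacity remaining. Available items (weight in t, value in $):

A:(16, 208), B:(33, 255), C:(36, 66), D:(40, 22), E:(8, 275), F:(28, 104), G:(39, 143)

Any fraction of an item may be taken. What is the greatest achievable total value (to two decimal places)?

853.00

Sort by value per unit weight and fill in that order.
Order: E (275/8=34.38) > A (208/16=13.00) > B (255/33=7.73) > F (104/28=3.71) > G (143/39=3.67) > C (66/36=1.83) > D (22/40=0.55)
Fill: take E (8 @ 275) → take A (16 @ 208) → take B (33 @ 255) → take F (28 @ 104) → take 3/39 of G → 11.00; 88/88 used.
Total value = 853.00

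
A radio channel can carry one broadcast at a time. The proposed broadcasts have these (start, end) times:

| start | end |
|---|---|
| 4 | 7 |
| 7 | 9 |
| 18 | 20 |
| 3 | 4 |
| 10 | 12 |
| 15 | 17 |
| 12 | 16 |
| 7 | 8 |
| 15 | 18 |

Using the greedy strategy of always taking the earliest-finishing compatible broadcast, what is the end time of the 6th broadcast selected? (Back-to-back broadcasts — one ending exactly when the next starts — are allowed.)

20

Order by finish time; keep every interval that doesn't clash with the previous kept one.
By end time: (3,4), (4,7), (7,8), (7,9), (10,12), (12,16), (15,17), (15,18), (18,20).
Pick (3,4); next start ≥ 4 → (4,7); next start ≥ 7 → (7,8); next start ≥ 8 → (10,12); next start ≥ 12 → (12,16); next start ≥ 16 → (18,20).
Selected: (3,4) (4,7) (7,8) (10,12) (12,16) (18,20)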